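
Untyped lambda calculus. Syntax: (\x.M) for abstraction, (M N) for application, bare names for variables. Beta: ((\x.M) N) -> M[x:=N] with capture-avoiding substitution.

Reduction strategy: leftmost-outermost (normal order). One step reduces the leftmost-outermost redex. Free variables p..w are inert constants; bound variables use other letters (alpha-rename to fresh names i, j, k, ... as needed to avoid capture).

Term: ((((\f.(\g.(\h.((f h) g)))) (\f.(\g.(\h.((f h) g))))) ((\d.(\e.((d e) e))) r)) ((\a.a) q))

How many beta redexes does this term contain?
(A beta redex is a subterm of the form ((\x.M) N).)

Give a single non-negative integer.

Term: ((((\f.(\g.(\h.((f h) g)))) (\f.(\g.(\h.((f h) g))))) ((\d.(\e.((d e) e))) r)) ((\a.a) q))
  Redex: ((\f.(\g.(\h.((f h) g)))) (\f.(\g.(\h.((f h) g)))))
  Redex: ((\d.(\e.((d e) e))) r)
  Redex: ((\a.a) q)
Total redexes: 3

Answer: 3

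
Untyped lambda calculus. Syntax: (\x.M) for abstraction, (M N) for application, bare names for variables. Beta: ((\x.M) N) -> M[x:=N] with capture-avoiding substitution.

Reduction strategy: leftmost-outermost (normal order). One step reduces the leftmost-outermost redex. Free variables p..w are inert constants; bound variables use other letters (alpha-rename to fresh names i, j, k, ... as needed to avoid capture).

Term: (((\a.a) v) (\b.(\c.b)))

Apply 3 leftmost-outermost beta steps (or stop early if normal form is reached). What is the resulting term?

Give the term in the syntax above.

Answer: (v (\b.(\c.b)))

Derivation:
Step 0: (((\a.a) v) (\b.(\c.b)))
Step 1: (v (\b.(\c.b)))
Step 2: (normal form reached)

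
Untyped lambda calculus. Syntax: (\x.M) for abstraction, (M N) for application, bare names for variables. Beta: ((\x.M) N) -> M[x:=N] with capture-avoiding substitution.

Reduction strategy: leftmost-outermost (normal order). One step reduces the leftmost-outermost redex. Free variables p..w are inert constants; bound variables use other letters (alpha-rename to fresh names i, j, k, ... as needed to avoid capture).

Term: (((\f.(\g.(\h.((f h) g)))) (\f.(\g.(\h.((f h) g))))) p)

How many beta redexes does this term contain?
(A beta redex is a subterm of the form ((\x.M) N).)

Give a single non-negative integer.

Term: (((\f.(\g.(\h.((f h) g)))) (\f.(\g.(\h.((f h) g))))) p)
  Redex: ((\f.(\g.(\h.((f h) g)))) (\f.(\g.(\h.((f h) g)))))
Total redexes: 1

Answer: 1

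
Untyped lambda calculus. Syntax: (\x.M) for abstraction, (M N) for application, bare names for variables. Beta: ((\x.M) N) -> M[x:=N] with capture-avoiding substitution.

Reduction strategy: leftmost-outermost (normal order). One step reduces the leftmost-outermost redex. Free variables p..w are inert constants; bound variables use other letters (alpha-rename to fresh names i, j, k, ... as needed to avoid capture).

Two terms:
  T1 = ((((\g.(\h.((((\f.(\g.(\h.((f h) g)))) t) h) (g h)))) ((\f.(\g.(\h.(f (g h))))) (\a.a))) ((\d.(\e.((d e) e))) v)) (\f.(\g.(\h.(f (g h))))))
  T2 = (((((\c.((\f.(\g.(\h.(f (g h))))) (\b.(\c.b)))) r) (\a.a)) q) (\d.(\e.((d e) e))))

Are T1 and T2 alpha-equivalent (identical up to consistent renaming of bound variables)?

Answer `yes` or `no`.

Answer: no

Derivation:
Term 1: ((((\g.(\h.((((\f.(\g.(\h.((f h) g)))) t) h) (g h)))) ((\f.(\g.(\h.(f (g h))))) (\a.a))) ((\d.(\e.((d e) e))) v)) (\f.(\g.(\h.(f (g h))))))
Term 2: (((((\c.((\f.(\g.(\h.(f (g h))))) (\b.(\c.b)))) r) (\a.a)) q) (\d.(\e.((d e) e))))
Alpha-equivalence: compare structure up to binder renaming.
Result: False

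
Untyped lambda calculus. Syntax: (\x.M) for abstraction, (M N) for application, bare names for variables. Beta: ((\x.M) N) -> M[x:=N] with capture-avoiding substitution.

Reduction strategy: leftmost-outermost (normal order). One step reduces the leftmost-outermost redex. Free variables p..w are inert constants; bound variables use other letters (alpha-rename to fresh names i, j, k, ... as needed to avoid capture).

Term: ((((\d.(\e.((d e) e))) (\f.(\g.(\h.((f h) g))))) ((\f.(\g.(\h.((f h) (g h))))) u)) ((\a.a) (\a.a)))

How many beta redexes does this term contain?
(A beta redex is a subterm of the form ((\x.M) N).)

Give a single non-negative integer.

Answer: 3

Derivation:
Term: ((((\d.(\e.((d e) e))) (\f.(\g.(\h.((f h) g))))) ((\f.(\g.(\h.((f h) (g h))))) u)) ((\a.a) (\a.a)))
  Redex: ((\d.(\e.((d e) e))) (\f.(\g.(\h.((f h) g)))))
  Redex: ((\f.(\g.(\h.((f h) (g h))))) u)
  Redex: ((\a.a) (\a.a))
Total redexes: 3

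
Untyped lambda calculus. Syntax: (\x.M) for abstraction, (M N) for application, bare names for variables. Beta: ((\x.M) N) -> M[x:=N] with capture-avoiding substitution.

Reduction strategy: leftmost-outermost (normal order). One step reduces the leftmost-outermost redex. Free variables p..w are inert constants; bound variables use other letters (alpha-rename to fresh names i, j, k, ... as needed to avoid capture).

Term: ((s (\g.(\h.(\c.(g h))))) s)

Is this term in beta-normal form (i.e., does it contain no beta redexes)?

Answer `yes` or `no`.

Answer: yes

Derivation:
Term: ((s (\g.(\h.(\c.(g h))))) s)
No beta redexes found.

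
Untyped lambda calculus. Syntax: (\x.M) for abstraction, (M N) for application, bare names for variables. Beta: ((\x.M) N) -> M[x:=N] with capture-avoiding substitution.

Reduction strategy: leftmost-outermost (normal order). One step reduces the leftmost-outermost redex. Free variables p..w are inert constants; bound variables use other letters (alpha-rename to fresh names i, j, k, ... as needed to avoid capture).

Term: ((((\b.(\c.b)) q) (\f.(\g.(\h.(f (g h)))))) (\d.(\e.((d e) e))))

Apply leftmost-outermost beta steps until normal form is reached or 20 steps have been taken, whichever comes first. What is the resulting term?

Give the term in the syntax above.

Step 0: ((((\b.(\c.b)) q) (\f.(\g.(\h.(f (g h)))))) (\d.(\e.((d e) e))))
Step 1: (((\c.q) (\f.(\g.(\h.(f (g h)))))) (\d.(\e.((d e) e))))
Step 2: (q (\d.(\e.((d e) e))))

Answer: (q (\d.(\e.((d e) e))))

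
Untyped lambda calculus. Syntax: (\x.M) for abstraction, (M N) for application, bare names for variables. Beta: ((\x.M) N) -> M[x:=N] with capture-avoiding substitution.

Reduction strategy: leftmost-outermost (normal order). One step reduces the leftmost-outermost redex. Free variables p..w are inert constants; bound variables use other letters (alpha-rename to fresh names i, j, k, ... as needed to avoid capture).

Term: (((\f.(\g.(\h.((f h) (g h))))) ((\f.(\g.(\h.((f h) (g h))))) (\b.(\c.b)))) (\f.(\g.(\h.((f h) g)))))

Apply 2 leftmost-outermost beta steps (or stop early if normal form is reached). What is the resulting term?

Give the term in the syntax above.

Answer: (\h.((((\f.(\g.(\h.((f h) (g h))))) (\b.(\c.b))) h) ((\f.(\g.(\h.((f h) g)))) h)))

Derivation:
Step 0: (((\f.(\g.(\h.((f h) (g h))))) ((\f.(\g.(\h.((f h) (g h))))) (\b.(\c.b)))) (\f.(\g.(\h.((f h) g)))))
Step 1: ((\g.(\h.((((\f.(\g.(\h.((f h) (g h))))) (\b.(\c.b))) h) (g h)))) (\f.(\g.(\h.((f h) g)))))
Step 2: (\h.((((\f.(\g.(\h.((f h) (g h))))) (\b.(\c.b))) h) ((\f.(\g.(\h.((f h) g)))) h)))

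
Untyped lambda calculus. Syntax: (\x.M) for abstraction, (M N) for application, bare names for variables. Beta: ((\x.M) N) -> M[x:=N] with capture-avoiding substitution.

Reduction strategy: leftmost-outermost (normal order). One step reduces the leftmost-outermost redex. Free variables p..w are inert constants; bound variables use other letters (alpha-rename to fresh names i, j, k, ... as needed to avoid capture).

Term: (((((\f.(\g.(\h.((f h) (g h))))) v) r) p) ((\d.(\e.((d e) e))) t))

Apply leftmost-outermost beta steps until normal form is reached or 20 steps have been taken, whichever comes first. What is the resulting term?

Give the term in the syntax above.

Step 0: (((((\f.(\g.(\h.((f h) (g h))))) v) r) p) ((\d.(\e.((d e) e))) t))
Step 1: ((((\g.(\h.((v h) (g h)))) r) p) ((\d.(\e.((d e) e))) t))
Step 2: (((\h.((v h) (r h))) p) ((\d.(\e.((d e) e))) t))
Step 3: (((v p) (r p)) ((\d.(\e.((d e) e))) t))
Step 4: (((v p) (r p)) (\e.((t e) e)))

Answer: (((v p) (r p)) (\e.((t e) e)))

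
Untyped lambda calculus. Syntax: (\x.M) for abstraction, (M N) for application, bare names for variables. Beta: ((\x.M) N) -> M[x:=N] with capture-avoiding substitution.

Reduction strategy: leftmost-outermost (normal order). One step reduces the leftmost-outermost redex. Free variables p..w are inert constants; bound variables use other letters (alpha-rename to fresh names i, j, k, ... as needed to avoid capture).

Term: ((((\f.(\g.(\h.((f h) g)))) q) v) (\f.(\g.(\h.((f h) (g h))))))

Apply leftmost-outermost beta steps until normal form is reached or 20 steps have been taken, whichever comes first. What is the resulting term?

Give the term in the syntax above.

Answer: ((q (\f.(\g.(\h.((f h) (g h)))))) v)

Derivation:
Step 0: ((((\f.(\g.(\h.((f h) g)))) q) v) (\f.(\g.(\h.((f h) (g h))))))
Step 1: (((\g.(\h.((q h) g))) v) (\f.(\g.(\h.((f h) (g h))))))
Step 2: ((\h.((q h) v)) (\f.(\g.(\h.((f h) (g h))))))
Step 3: ((q (\f.(\g.(\h.((f h) (g h)))))) v)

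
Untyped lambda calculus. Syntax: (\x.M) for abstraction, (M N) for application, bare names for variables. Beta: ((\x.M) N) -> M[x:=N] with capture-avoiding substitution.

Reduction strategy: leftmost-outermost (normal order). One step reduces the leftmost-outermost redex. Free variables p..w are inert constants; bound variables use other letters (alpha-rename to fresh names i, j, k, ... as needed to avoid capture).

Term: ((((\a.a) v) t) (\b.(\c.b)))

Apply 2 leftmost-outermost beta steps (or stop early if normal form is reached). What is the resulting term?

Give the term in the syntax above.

Step 0: ((((\a.a) v) t) (\b.(\c.b)))
Step 1: ((v t) (\b.(\c.b)))
Step 2: (normal form reached)

Answer: ((v t) (\b.(\c.b)))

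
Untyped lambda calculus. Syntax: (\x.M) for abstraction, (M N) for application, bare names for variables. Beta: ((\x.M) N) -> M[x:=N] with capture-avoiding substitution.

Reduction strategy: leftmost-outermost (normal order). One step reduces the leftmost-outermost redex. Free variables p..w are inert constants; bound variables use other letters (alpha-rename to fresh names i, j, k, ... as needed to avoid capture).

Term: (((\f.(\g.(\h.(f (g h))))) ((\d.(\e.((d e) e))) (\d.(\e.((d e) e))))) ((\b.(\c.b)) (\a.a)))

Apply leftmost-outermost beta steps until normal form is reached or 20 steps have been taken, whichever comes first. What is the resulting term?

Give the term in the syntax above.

Step 0: (((\f.(\g.(\h.(f (g h))))) ((\d.(\e.((d e) e))) (\d.(\e.((d e) e))))) ((\b.(\c.b)) (\a.a)))
Step 1: ((\g.(\h.(((\d.(\e.((d e) e))) (\d.(\e.((d e) e)))) (g h)))) ((\b.(\c.b)) (\a.a)))
Step 2: (\h.(((\d.(\e.((d e) e))) (\d.(\e.((d e) e)))) (((\b.(\c.b)) (\a.a)) h)))
Step 3: (\h.((\e.(((\d.(\e.((d e) e))) e) e)) (((\b.(\c.b)) (\a.a)) h)))
Step 4: (\h.(((\d.(\e.((d e) e))) (((\b.(\c.b)) (\a.a)) h)) (((\b.(\c.b)) (\a.a)) h)))
Step 5: (\h.((\e.(((((\b.(\c.b)) (\a.a)) h) e) e)) (((\b.(\c.b)) (\a.a)) h)))
Step 6: (\h.(((((\b.(\c.b)) (\a.a)) h) (((\b.(\c.b)) (\a.a)) h)) (((\b.(\c.b)) (\a.a)) h)))
Step 7: (\h.((((\c.(\a.a)) h) (((\b.(\c.b)) (\a.a)) h)) (((\b.(\c.b)) (\a.a)) h)))
Step 8: (\h.(((\a.a) (((\b.(\c.b)) (\a.a)) h)) (((\b.(\c.b)) (\a.a)) h)))
Step 9: (\h.((((\b.(\c.b)) (\a.a)) h) (((\b.(\c.b)) (\a.a)) h)))
Step 10: (\h.(((\c.(\a.a)) h) (((\b.(\c.b)) (\a.a)) h)))
Step 11: (\h.((\a.a) (((\b.(\c.b)) (\a.a)) h)))
Step 12: (\h.(((\b.(\c.b)) (\a.a)) h))
Step 13: (\h.((\c.(\a.a)) h))
Step 14: (\h.(\a.a))

Answer: (\h.(\a.a))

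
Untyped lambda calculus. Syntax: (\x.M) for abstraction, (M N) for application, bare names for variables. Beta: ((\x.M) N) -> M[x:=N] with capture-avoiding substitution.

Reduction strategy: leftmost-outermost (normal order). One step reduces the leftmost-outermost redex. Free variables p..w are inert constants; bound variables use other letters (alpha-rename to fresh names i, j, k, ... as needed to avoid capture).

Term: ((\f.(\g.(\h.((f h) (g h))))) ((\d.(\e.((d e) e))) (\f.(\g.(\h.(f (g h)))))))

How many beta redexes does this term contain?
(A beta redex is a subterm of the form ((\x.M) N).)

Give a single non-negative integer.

Answer: 2

Derivation:
Term: ((\f.(\g.(\h.((f h) (g h))))) ((\d.(\e.((d e) e))) (\f.(\g.(\h.(f (g h)))))))
  Redex: ((\f.(\g.(\h.((f h) (g h))))) ((\d.(\e.((d e) e))) (\f.(\g.(\h.(f (g h)))))))
  Redex: ((\d.(\e.((d e) e))) (\f.(\g.(\h.(f (g h))))))
Total redexes: 2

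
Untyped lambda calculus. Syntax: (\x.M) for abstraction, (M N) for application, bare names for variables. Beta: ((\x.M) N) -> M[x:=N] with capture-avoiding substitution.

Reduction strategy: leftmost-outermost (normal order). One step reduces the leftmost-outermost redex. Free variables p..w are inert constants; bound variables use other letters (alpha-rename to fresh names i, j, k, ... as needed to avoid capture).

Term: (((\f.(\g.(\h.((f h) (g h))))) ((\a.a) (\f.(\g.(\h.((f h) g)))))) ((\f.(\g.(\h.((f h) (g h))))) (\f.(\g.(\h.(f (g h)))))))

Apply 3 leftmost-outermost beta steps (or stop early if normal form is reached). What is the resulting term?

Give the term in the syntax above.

Step 0: (((\f.(\g.(\h.((f h) (g h))))) ((\a.a) (\f.(\g.(\h.((f h) g)))))) ((\f.(\g.(\h.((f h) (g h))))) (\f.(\g.(\h.(f (g h)))))))
Step 1: ((\g.(\h.((((\a.a) (\f.(\g.(\h.((f h) g))))) h) (g h)))) ((\f.(\g.(\h.((f h) (g h))))) (\f.(\g.(\h.(f (g h)))))))
Step 2: (\h.((((\a.a) (\f.(\g.(\h.((f h) g))))) h) (((\f.(\g.(\h.((f h) (g h))))) (\f.(\g.(\h.(f (g h)))))) h)))
Step 3: (\h.(((\f.(\g.(\h.((f h) g)))) h) (((\f.(\g.(\h.((f h) (g h))))) (\f.(\g.(\h.(f (g h)))))) h)))

Answer: (\h.(((\f.(\g.(\h.((f h) g)))) h) (((\f.(\g.(\h.((f h) (g h))))) (\f.(\g.(\h.(f (g h)))))) h)))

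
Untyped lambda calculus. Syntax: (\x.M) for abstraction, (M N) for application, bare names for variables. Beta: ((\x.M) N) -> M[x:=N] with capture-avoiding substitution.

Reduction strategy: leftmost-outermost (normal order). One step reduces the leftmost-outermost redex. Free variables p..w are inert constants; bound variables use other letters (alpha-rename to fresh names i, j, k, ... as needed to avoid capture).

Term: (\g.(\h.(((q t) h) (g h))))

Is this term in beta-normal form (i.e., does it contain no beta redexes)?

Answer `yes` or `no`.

Answer: yes

Derivation:
Term: (\g.(\h.(((q t) h) (g h))))
No beta redexes found.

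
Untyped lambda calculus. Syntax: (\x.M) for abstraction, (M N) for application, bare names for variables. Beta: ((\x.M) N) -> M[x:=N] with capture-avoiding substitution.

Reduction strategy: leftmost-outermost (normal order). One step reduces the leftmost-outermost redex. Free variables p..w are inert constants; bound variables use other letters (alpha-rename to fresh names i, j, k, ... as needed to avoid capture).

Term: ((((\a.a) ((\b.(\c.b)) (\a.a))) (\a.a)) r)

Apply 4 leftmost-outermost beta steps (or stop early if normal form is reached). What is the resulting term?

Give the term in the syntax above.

Step 0: ((((\a.a) ((\b.(\c.b)) (\a.a))) (\a.a)) r)
Step 1: ((((\b.(\c.b)) (\a.a)) (\a.a)) r)
Step 2: (((\c.(\a.a)) (\a.a)) r)
Step 3: ((\a.a) r)
Step 4: r

Answer: r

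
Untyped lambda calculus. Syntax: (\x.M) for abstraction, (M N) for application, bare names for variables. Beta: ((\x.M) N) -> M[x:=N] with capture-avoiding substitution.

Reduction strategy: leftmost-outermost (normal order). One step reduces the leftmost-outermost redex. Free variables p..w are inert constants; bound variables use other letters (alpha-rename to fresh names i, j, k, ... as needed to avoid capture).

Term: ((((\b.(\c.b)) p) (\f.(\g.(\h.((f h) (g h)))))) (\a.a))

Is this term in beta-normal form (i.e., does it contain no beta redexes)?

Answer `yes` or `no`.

Term: ((((\b.(\c.b)) p) (\f.(\g.(\h.((f h) (g h)))))) (\a.a))
Found 1 beta redex(es).

Answer: no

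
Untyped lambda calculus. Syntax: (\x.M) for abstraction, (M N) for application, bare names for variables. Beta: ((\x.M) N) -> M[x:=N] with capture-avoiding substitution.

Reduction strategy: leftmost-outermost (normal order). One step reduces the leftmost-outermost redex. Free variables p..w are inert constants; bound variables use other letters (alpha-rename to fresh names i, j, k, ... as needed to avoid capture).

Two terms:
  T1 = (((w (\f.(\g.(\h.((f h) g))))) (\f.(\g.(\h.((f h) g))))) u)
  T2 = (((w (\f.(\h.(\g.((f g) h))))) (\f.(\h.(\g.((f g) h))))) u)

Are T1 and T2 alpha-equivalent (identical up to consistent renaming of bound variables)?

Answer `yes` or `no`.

Answer: yes

Derivation:
Term 1: (((w (\f.(\g.(\h.((f h) g))))) (\f.(\g.(\h.((f h) g))))) u)
Term 2: (((w (\f.(\h.(\g.((f g) h))))) (\f.(\h.(\g.((f g) h))))) u)
Alpha-equivalence: compare structure up to binder renaming.
Result: True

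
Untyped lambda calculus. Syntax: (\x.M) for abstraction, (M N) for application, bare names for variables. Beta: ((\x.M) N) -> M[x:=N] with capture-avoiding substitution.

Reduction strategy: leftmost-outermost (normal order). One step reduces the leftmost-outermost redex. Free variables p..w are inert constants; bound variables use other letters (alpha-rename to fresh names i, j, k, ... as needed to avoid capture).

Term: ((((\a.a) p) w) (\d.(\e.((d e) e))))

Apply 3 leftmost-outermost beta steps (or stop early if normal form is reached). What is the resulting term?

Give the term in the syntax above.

Step 0: ((((\a.a) p) w) (\d.(\e.((d e) e))))
Step 1: ((p w) (\d.(\e.((d e) e))))
Step 2: (normal form reached)

Answer: ((p w) (\d.(\e.((d e) e))))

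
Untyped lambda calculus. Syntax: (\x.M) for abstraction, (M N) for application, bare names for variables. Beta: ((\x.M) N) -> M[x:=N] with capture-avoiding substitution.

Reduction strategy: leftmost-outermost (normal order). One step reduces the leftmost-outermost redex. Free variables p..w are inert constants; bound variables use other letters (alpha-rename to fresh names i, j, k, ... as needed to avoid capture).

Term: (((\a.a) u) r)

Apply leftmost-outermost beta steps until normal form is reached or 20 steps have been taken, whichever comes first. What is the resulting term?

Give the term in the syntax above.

Step 0: (((\a.a) u) r)
Step 1: (u r)

Answer: (u r)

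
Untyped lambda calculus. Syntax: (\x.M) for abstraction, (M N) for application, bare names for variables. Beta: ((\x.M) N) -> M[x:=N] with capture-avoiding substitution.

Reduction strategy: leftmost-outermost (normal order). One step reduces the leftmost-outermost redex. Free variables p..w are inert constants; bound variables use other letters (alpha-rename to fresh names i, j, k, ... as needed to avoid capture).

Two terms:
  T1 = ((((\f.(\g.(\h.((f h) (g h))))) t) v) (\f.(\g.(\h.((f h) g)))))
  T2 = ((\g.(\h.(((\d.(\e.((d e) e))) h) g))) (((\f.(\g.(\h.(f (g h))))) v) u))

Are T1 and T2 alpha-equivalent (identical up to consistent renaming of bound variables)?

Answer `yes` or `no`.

Term 1: ((((\f.(\g.(\h.((f h) (g h))))) t) v) (\f.(\g.(\h.((f h) g)))))
Term 2: ((\g.(\h.(((\d.(\e.((d e) e))) h) g))) (((\f.(\g.(\h.(f (g h))))) v) u))
Alpha-equivalence: compare structure up to binder renaming.
Result: False

Answer: no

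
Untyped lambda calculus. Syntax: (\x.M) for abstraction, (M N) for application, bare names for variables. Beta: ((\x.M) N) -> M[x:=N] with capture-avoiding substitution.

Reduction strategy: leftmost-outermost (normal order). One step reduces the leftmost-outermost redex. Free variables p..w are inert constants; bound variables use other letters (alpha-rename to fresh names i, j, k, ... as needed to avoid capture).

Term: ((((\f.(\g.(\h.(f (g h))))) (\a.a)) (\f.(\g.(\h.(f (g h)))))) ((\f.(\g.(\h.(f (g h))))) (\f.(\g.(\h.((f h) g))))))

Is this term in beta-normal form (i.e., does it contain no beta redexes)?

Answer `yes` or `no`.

Answer: no

Derivation:
Term: ((((\f.(\g.(\h.(f (g h))))) (\a.a)) (\f.(\g.(\h.(f (g h)))))) ((\f.(\g.(\h.(f (g h))))) (\f.(\g.(\h.((f h) g))))))
Found 2 beta redex(es).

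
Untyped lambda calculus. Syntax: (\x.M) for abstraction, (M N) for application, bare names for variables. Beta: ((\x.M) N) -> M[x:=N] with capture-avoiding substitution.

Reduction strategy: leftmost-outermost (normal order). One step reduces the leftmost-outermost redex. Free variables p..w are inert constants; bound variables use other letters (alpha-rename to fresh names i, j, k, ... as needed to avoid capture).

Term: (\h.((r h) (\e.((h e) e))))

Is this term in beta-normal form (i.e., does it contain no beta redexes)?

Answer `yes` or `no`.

Answer: yes

Derivation:
Term: (\h.((r h) (\e.((h e) e))))
No beta redexes found.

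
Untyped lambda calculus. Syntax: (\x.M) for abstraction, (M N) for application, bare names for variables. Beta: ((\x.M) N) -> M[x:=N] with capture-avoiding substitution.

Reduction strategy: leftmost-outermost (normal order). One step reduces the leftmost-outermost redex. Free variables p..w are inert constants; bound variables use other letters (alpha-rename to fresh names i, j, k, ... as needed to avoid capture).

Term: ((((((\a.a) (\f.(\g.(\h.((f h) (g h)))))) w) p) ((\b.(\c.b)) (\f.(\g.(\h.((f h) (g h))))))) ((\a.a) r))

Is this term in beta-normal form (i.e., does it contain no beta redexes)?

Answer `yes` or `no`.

Term: ((((((\a.a) (\f.(\g.(\h.((f h) (g h)))))) w) p) ((\b.(\c.b)) (\f.(\g.(\h.((f h) (g h))))))) ((\a.a) r))
Found 3 beta redex(es).

Answer: no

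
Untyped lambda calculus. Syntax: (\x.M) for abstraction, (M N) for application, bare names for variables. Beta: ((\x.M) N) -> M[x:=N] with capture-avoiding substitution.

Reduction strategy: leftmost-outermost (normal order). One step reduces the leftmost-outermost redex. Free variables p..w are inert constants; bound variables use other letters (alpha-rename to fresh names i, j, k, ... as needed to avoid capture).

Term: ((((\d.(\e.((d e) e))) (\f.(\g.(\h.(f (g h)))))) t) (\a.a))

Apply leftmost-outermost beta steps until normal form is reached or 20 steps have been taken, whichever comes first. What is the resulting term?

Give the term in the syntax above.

Answer: (t (t (\a.a)))

Derivation:
Step 0: ((((\d.(\e.((d e) e))) (\f.(\g.(\h.(f (g h)))))) t) (\a.a))
Step 1: (((\e.(((\f.(\g.(\h.(f (g h))))) e) e)) t) (\a.a))
Step 2: ((((\f.(\g.(\h.(f (g h))))) t) t) (\a.a))
Step 3: (((\g.(\h.(t (g h)))) t) (\a.a))
Step 4: ((\h.(t (t h))) (\a.a))
Step 5: (t (t (\a.a)))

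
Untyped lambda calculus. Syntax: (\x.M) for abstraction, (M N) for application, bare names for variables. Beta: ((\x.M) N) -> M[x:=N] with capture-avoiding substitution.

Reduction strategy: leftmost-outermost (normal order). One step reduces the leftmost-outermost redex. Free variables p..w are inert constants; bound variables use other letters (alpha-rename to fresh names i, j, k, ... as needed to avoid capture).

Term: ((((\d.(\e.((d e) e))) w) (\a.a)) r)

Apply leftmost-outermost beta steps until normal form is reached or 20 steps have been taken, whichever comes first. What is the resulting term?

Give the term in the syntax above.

Step 0: ((((\d.(\e.((d e) e))) w) (\a.a)) r)
Step 1: (((\e.((w e) e)) (\a.a)) r)
Step 2: (((w (\a.a)) (\a.a)) r)

Answer: (((w (\a.a)) (\a.a)) r)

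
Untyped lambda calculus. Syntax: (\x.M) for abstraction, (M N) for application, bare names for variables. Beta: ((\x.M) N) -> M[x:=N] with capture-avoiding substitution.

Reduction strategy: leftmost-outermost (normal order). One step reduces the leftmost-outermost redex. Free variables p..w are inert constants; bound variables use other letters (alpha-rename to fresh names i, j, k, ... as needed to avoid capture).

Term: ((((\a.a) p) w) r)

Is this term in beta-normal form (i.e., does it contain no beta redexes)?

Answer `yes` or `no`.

Term: ((((\a.a) p) w) r)
Found 1 beta redex(es).

Answer: no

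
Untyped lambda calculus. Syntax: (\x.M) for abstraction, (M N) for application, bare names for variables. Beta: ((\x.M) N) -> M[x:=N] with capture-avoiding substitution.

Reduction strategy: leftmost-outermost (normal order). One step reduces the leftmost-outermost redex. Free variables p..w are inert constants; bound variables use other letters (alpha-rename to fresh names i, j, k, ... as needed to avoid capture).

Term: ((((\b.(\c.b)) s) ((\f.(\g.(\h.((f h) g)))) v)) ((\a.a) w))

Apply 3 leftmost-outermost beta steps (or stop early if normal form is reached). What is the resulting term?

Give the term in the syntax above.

Answer: (s w)

Derivation:
Step 0: ((((\b.(\c.b)) s) ((\f.(\g.(\h.((f h) g)))) v)) ((\a.a) w))
Step 1: (((\c.s) ((\f.(\g.(\h.((f h) g)))) v)) ((\a.a) w))
Step 2: (s ((\a.a) w))
Step 3: (s w)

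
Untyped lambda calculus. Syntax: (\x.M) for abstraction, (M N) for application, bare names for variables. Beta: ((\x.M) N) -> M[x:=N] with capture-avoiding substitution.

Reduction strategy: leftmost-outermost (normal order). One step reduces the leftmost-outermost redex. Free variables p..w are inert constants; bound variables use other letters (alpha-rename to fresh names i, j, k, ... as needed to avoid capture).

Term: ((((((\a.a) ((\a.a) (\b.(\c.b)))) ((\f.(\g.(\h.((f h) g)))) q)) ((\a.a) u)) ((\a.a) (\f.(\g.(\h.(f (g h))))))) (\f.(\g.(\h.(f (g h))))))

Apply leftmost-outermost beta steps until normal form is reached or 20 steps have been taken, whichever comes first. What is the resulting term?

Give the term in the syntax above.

Answer: ((q (\f.(\g.(\h.(f (g h)))))) (\f.(\g.(\h.(f (g h))))))

Derivation:
Step 0: ((((((\a.a) ((\a.a) (\b.(\c.b)))) ((\f.(\g.(\h.((f h) g)))) q)) ((\a.a) u)) ((\a.a) (\f.(\g.(\h.(f (g h))))))) (\f.(\g.(\h.(f (g h))))))
Step 1: ((((((\a.a) (\b.(\c.b))) ((\f.(\g.(\h.((f h) g)))) q)) ((\a.a) u)) ((\a.a) (\f.(\g.(\h.(f (g h))))))) (\f.(\g.(\h.(f (g h))))))
Step 2: (((((\b.(\c.b)) ((\f.(\g.(\h.((f h) g)))) q)) ((\a.a) u)) ((\a.a) (\f.(\g.(\h.(f (g h))))))) (\f.(\g.(\h.(f (g h))))))
Step 3: ((((\c.((\f.(\g.(\h.((f h) g)))) q)) ((\a.a) u)) ((\a.a) (\f.(\g.(\h.(f (g h))))))) (\f.(\g.(\h.(f (g h))))))
Step 4: ((((\f.(\g.(\h.((f h) g)))) q) ((\a.a) (\f.(\g.(\h.(f (g h))))))) (\f.(\g.(\h.(f (g h))))))
Step 5: (((\g.(\h.((q h) g))) ((\a.a) (\f.(\g.(\h.(f (g h))))))) (\f.(\g.(\h.(f (g h))))))
Step 6: ((\h.((q h) ((\a.a) (\f.(\g.(\h.(f (g h)))))))) (\f.(\g.(\h.(f (g h))))))
Step 7: ((q (\f.(\g.(\h.(f (g h)))))) ((\a.a) (\f.(\g.(\h.(f (g h)))))))
Step 8: ((q (\f.(\g.(\h.(f (g h)))))) (\f.(\g.(\h.(f (g h))))))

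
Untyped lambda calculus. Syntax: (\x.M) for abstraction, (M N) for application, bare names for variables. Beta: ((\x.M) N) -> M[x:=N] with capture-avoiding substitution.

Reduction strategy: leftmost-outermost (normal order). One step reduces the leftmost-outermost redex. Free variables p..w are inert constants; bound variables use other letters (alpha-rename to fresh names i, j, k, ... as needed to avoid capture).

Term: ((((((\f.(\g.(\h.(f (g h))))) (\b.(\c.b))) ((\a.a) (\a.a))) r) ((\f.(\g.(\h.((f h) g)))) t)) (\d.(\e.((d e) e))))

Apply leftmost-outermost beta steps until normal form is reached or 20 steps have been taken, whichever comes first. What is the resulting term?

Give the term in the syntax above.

Answer: (r (\d.(\e.((d e) e))))

Derivation:
Step 0: ((((((\f.(\g.(\h.(f (g h))))) (\b.(\c.b))) ((\a.a) (\a.a))) r) ((\f.(\g.(\h.((f h) g)))) t)) (\d.(\e.((d e) e))))
Step 1: (((((\g.(\h.((\b.(\c.b)) (g h)))) ((\a.a) (\a.a))) r) ((\f.(\g.(\h.((f h) g)))) t)) (\d.(\e.((d e) e))))
Step 2: ((((\h.((\b.(\c.b)) (((\a.a) (\a.a)) h))) r) ((\f.(\g.(\h.((f h) g)))) t)) (\d.(\e.((d e) e))))
Step 3: ((((\b.(\c.b)) (((\a.a) (\a.a)) r)) ((\f.(\g.(\h.((f h) g)))) t)) (\d.(\e.((d e) e))))
Step 4: (((\c.(((\a.a) (\a.a)) r)) ((\f.(\g.(\h.((f h) g)))) t)) (\d.(\e.((d e) e))))
Step 5: ((((\a.a) (\a.a)) r) (\d.(\e.((d e) e))))
Step 6: (((\a.a) r) (\d.(\e.((d e) e))))
Step 7: (r (\d.(\e.((d e) e))))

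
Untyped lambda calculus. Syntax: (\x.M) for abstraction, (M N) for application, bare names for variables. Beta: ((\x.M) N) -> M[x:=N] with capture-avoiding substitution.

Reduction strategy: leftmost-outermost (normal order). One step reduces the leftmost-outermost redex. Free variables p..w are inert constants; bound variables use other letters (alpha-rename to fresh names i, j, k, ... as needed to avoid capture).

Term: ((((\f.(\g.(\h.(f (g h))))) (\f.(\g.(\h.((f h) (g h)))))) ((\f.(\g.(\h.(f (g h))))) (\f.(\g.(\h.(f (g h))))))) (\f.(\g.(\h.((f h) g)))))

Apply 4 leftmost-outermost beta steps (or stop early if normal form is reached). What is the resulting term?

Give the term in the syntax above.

Answer: (\g.(\h.(((((\f.(\g.(\h.(f (g h))))) (\f.(\g.(\h.(f (g h)))))) (\f.(\g.(\h.((f h) g))))) h) (g h))))

Derivation:
Step 0: ((((\f.(\g.(\h.(f (g h))))) (\f.(\g.(\h.((f h) (g h)))))) ((\f.(\g.(\h.(f (g h))))) (\f.(\g.(\h.(f (g h))))))) (\f.(\g.(\h.((f h) g)))))
Step 1: (((\g.(\h.((\f.(\g.(\h.((f h) (g h))))) (g h)))) ((\f.(\g.(\h.(f (g h))))) (\f.(\g.(\h.(f (g h))))))) (\f.(\g.(\h.((f h) g)))))
Step 2: ((\h.((\f.(\g.(\h.((f h) (g h))))) (((\f.(\g.(\h.(f (g h))))) (\f.(\g.(\h.(f (g h)))))) h))) (\f.(\g.(\h.((f h) g)))))
Step 3: ((\f.(\g.(\h.((f h) (g h))))) (((\f.(\g.(\h.(f (g h))))) (\f.(\g.(\h.(f (g h)))))) (\f.(\g.(\h.((f h) g))))))
Step 4: (\g.(\h.(((((\f.(\g.(\h.(f (g h))))) (\f.(\g.(\h.(f (g h)))))) (\f.(\g.(\h.((f h) g))))) h) (g h))))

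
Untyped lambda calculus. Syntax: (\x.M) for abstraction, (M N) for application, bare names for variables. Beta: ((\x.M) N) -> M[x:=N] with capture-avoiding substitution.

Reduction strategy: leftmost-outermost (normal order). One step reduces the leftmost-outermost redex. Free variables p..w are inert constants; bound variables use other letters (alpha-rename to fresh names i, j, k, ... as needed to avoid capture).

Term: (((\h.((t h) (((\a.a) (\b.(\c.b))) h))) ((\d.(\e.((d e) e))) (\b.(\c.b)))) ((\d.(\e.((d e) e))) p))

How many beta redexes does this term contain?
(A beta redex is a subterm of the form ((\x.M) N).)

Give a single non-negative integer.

Answer: 4

Derivation:
Term: (((\h.((t h) (((\a.a) (\b.(\c.b))) h))) ((\d.(\e.((d e) e))) (\b.(\c.b)))) ((\d.(\e.((d e) e))) p))
  Redex: ((\h.((t h) (((\a.a) (\b.(\c.b))) h))) ((\d.(\e.((d e) e))) (\b.(\c.b))))
  Redex: ((\a.a) (\b.(\c.b)))
  Redex: ((\d.(\e.((d e) e))) (\b.(\c.b)))
  Redex: ((\d.(\e.((d e) e))) p)
Total redexes: 4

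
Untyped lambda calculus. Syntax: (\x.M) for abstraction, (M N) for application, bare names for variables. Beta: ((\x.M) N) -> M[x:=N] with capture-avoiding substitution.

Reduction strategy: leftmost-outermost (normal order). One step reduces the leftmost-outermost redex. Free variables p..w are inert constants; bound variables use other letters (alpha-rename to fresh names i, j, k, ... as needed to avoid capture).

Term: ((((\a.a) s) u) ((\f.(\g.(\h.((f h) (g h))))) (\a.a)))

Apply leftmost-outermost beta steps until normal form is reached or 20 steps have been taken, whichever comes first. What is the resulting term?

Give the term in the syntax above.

Answer: ((s u) (\g.(\h.(h (g h)))))

Derivation:
Step 0: ((((\a.a) s) u) ((\f.(\g.(\h.((f h) (g h))))) (\a.a)))
Step 1: ((s u) ((\f.(\g.(\h.((f h) (g h))))) (\a.a)))
Step 2: ((s u) (\g.(\h.(((\a.a) h) (g h)))))
Step 3: ((s u) (\g.(\h.(h (g h)))))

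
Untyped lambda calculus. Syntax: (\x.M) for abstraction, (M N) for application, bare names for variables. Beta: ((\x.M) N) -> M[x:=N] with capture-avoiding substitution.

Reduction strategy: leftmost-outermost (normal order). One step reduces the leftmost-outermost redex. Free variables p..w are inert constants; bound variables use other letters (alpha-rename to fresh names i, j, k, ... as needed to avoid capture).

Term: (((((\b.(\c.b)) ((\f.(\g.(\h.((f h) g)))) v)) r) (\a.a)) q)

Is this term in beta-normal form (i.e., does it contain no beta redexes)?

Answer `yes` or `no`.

Answer: no

Derivation:
Term: (((((\b.(\c.b)) ((\f.(\g.(\h.((f h) g)))) v)) r) (\a.a)) q)
Found 2 beta redex(es).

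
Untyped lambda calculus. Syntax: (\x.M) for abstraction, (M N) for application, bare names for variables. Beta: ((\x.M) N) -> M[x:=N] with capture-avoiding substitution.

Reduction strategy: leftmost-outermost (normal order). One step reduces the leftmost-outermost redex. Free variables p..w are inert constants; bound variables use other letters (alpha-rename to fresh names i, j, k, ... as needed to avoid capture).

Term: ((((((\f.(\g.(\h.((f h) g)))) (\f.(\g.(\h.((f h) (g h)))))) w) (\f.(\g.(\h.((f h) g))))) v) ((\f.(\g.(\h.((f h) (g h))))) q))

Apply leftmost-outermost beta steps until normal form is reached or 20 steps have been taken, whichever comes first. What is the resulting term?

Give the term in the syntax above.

Answer: ((v (\g.(\h.((q h) (g h))))) (w v))

Derivation:
Step 0: ((((((\f.(\g.(\h.((f h) g)))) (\f.(\g.(\h.((f h) (g h)))))) w) (\f.(\g.(\h.((f h) g))))) v) ((\f.(\g.(\h.((f h) (g h))))) q))
Step 1: (((((\g.(\h.(((\f.(\g.(\h.((f h) (g h))))) h) g))) w) (\f.(\g.(\h.((f h) g))))) v) ((\f.(\g.(\h.((f h) (g h))))) q))
Step 2: ((((\h.(((\f.(\g.(\h.((f h) (g h))))) h) w)) (\f.(\g.(\h.((f h) g))))) v) ((\f.(\g.(\h.((f h) (g h))))) q))
Step 3: (((((\f.(\g.(\h.((f h) (g h))))) (\f.(\g.(\h.((f h) g))))) w) v) ((\f.(\g.(\h.((f h) (g h))))) q))
Step 4: ((((\g.(\h.(((\f.(\g.(\h.((f h) g)))) h) (g h)))) w) v) ((\f.(\g.(\h.((f h) (g h))))) q))
Step 5: (((\h.(((\f.(\g.(\h.((f h) g)))) h) (w h))) v) ((\f.(\g.(\h.((f h) (g h))))) q))
Step 6: ((((\f.(\g.(\h.((f h) g)))) v) (w v)) ((\f.(\g.(\h.((f h) (g h))))) q))
Step 7: (((\g.(\h.((v h) g))) (w v)) ((\f.(\g.(\h.((f h) (g h))))) q))
Step 8: ((\h.((v h) (w v))) ((\f.(\g.(\h.((f h) (g h))))) q))
Step 9: ((v ((\f.(\g.(\h.((f h) (g h))))) q)) (w v))
Step 10: ((v (\g.(\h.((q h) (g h))))) (w v))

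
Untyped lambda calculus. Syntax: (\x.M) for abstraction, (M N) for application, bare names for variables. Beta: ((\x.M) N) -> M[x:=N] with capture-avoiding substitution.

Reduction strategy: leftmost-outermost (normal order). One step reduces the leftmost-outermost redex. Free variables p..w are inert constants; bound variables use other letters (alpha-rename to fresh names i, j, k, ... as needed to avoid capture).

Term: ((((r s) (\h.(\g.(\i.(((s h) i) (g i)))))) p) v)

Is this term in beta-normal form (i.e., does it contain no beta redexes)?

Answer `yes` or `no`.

Answer: yes

Derivation:
Term: ((((r s) (\h.(\g.(\i.(((s h) i) (g i)))))) p) v)
No beta redexes found.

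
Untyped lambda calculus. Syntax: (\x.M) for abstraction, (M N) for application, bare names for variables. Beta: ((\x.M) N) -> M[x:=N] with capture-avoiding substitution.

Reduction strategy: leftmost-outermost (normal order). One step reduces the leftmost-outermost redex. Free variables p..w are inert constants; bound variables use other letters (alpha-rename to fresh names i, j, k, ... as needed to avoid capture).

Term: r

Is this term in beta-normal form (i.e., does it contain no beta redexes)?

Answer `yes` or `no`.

Term: r
No beta redexes found.

Answer: yes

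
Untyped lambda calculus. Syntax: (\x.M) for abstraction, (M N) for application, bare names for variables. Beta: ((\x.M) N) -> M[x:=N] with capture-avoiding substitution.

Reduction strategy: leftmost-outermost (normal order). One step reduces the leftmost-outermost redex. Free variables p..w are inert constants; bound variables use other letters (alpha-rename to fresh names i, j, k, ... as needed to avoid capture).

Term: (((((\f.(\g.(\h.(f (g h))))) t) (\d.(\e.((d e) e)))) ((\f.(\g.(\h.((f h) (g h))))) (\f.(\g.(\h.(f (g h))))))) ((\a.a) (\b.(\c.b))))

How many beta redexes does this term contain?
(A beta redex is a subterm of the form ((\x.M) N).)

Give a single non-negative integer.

Term: (((((\f.(\g.(\h.(f (g h))))) t) (\d.(\e.((d e) e)))) ((\f.(\g.(\h.((f h) (g h))))) (\f.(\g.(\h.(f (g h))))))) ((\a.a) (\b.(\c.b))))
  Redex: ((\f.(\g.(\h.(f (g h))))) t)
  Redex: ((\f.(\g.(\h.((f h) (g h))))) (\f.(\g.(\h.(f (g h))))))
  Redex: ((\a.a) (\b.(\c.b)))
Total redexes: 3

Answer: 3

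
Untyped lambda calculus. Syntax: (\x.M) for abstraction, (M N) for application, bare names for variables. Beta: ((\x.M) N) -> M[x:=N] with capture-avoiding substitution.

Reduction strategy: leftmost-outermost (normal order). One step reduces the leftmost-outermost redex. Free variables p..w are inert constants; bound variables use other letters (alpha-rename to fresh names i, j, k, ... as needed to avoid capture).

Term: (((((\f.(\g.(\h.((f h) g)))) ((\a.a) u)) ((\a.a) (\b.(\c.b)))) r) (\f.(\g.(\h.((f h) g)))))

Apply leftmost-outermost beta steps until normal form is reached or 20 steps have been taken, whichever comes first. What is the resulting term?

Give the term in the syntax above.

Answer: (((u r) (\b.(\c.b))) (\f.(\g.(\h.((f h) g)))))

Derivation:
Step 0: (((((\f.(\g.(\h.((f h) g)))) ((\a.a) u)) ((\a.a) (\b.(\c.b)))) r) (\f.(\g.(\h.((f h) g)))))
Step 1: ((((\g.(\h.((((\a.a) u) h) g))) ((\a.a) (\b.(\c.b)))) r) (\f.(\g.(\h.((f h) g)))))
Step 2: (((\h.((((\a.a) u) h) ((\a.a) (\b.(\c.b))))) r) (\f.(\g.(\h.((f h) g)))))
Step 3: (((((\a.a) u) r) ((\a.a) (\b.(\c.b)))) (\f.(\g.(\h.((f h) g)))))
Step 4: (((u r) ((\a.a) (\b.(\c.b)))) (\f.(\g.(\h.((f h) g)))))
Step 5: (((u r) (\b.(\c.b))) (\f.(\g.(\h.((f h) g)))))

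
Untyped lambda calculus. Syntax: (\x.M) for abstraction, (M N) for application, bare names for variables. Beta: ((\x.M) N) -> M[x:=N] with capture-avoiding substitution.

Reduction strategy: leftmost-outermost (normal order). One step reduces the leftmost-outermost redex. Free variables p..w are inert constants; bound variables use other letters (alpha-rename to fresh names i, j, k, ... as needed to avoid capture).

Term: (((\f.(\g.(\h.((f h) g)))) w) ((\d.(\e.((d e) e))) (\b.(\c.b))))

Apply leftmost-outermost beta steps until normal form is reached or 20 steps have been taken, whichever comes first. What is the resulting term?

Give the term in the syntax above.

Step 0: (((\f.(\g.(\h.((f h) g)))) w) ((\d.(\e.((d e) e))) (\b.(\c.b))))
Step 1: ((\g.(\h.((w h) g))) ((\d.(\e.((d e) e))) (\b.(\c.b))))
Step 2: (\h.((w h) ((\d.(\e.((d e) e))) (\b.(\c.b)))))
Step 3: (\h.((w h) (\e.(((\b.(\c.b)) e) e))))
Step 4: (\h.((w h) (\e.((\c.e) e))))
Step 5: (\h.((w h) (\e.e)))

Answer: (\h.((w h) (\e.e)))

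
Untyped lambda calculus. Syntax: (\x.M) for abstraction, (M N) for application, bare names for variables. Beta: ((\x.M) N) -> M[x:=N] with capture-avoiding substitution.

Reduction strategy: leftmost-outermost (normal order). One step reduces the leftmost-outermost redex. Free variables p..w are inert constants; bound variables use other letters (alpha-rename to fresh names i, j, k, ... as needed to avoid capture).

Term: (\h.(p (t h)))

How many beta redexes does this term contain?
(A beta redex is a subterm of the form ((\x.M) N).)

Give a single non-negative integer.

Answer: 0

Derivation:
Term: (\h.(p (t h)))
  (no redexes)
Total redexes: 0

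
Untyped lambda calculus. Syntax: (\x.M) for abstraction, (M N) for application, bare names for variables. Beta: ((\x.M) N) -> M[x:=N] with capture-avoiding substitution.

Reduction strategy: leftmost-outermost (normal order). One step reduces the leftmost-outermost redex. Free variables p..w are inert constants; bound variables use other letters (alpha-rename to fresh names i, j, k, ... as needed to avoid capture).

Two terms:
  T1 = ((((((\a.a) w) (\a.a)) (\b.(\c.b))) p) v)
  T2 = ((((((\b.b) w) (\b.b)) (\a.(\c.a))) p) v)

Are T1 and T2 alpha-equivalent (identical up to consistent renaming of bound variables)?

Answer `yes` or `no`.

Answer: yes

Derivation:
Term 1: ((((((\a.a) w) (\a.a)) (\b.(\c.b))) p) v)
Term 2: ((((((\b.b) w) (\b.b)) (\a.(\c.a))) p) v)
Alpha-equivalence: compare structure up to binder renaming.
Result: True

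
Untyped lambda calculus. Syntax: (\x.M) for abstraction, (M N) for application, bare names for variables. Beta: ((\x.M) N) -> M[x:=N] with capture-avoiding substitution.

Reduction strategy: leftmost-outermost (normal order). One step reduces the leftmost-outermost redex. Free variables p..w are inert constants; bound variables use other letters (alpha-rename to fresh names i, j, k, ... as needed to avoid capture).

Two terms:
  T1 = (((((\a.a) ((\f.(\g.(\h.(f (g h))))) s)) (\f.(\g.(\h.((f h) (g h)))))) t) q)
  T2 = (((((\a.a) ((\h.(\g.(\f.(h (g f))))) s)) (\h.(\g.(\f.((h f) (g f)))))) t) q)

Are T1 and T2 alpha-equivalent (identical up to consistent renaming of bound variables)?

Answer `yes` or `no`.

Answer: yes

Derivation:
Term 1: (((((\a.a) ((\f.(\g.(\h.(f (g h))))) s)) (\f.(\g.(\h.((f h) (g h)))))) t) q)
Term 2: (((((\a.a) ((\h.(\g.(\f.(h (g f))))) s)) (\h.(\g.(\f.((h f) (g f)))))) t) q)
Alpha-equivalence: compare structure up to binder renaming.
Result: True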